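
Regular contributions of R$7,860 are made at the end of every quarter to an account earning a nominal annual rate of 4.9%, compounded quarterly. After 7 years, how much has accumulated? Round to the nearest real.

R$260,654

With 4 periods per year: i = 0.01225, n = 28.
Accumulation factor s(28|0.01225) = 33.162064; FV = 7860 × 33.162064 = 260,653.8265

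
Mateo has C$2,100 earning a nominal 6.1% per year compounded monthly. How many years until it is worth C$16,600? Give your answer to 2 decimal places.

Periodic rate i = 0.061/12 = 0.00508333.
(1+i)^n = 16600/2100 = 7.90476, so n = ln 7.90476 / ln 1.00508 = 407.7474 months
= 407.7474/12 years

33.98 years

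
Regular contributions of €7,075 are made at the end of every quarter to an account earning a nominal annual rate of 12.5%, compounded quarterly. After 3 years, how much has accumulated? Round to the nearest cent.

i = 0.125/4 = 0.03125 per quarter; n = 3·4 = 12.
Accumulation factor s(12|0.03125) = 14.293234; FV = 7075 × 14.293234 = 101,124.6274

€101,124.63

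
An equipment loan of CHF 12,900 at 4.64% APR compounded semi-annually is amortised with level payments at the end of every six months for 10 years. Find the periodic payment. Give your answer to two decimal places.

With 2 periods per year: i = 0.0232, n = 20.
PMT = 12900 / ( [1 − (1+0.0232)^(−20)] / 0.0232 ) = 12900 / 15.857534 = 813.4934

CHF 813.49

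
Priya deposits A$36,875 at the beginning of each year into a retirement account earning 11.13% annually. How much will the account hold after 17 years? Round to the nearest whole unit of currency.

A$1,845,930

Accumulation factor s(17|0.1113) × (1+i) = 50.059119; FV = 36875 × 50.059119 = 1,845,930.0080
(Beginning-of-period payments → annuity-due factor ×(1+i).)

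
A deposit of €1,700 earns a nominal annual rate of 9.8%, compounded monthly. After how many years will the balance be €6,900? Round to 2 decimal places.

14.35 years

Periodic rate i = 0.098/12 = 0.00816667.
n = ln(6900/1700) / ln(1+0.00816667) = ln(4.05882) / 0.008133 = 172.2374 months
= 172.2374/12 years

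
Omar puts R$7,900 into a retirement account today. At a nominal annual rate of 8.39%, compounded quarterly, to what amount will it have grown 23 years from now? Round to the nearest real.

i = 0.0839/4 = 0.020975 per quarter; n = 23·4 = 92.
7,900 × (1+0.020975)^92 = 7,900 × 6.751339 = 53,335.5796

R$53,336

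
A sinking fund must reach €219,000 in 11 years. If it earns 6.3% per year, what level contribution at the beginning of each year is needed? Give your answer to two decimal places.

PMT = 219000 / ( [(1+0.063)^11 − 1] / 0.063 × (1+i) ) = 219000 / 16.168398 = 13,544.9411

€13,544.94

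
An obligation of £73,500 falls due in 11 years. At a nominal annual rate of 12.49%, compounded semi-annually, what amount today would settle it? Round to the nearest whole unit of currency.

With 2 periods per year: i = 0.06245, n = 22.
PV = 73,500 / (1 + 0.06245)^22 = 73,500 / 3.791290 = 19,386.5407

£19,387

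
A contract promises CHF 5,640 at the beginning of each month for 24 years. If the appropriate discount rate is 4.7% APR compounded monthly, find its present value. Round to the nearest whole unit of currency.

CHF 976,683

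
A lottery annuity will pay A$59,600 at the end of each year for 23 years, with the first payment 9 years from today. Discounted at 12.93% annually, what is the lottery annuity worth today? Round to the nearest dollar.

A$163,620

PV at t=8 (ordinary 23-year annuity): 59600 × a(23|0.1293) = 59600 × 7.262121 = 432,822.3850
PV₀ = 432,822.3850 / (1+0.1293)^8 = 432,822.3850 / 2.645298 = 163,619.5104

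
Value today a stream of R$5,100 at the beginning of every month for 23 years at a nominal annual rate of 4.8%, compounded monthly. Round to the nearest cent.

R$854,757.12

i = 0.048/12 = 0.004 per month; n = 23·12 = 276.
PV = 5100 × [1 − (1+0.004)^(−276)] / 0.004 × (1+i) = 5100 × 167.599436 = 854,757.1250
Payments are at the start of each period, so multiply by (1+i).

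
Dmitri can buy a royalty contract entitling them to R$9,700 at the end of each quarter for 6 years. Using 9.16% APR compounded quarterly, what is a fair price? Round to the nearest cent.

Periodic rate i = 0.0916/4 = 0.0229; n = 6 × 4 = 24 periods.
Annuity factor a(24|0.0229) = 18.307014; PV = 9700 × 18.307014 = 177,578.0341

R$177,578.03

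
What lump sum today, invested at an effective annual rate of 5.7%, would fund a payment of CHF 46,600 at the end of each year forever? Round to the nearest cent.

CHF 817,543.86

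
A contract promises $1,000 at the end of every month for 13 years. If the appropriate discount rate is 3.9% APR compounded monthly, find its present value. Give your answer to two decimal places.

$122,216.89

i = 0.039/12 = 0.00325 per month; n = 13·12 = 156.
PV = 1000 × [1 − (1+0.00325)^(−156)] / 0.00325 = 1000 × 122.216886 = 122,216.8858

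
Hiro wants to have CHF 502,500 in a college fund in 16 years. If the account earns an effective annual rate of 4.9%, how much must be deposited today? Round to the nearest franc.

PV = 502,500 / (1 + 0.049)^16 = 502,500 / 2.149848 = 233,737.4249

CHF 233,737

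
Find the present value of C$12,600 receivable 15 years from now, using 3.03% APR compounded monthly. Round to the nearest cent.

Periodic rate i = 0.0303/12 = 0.002525; n = 15 × 12 = 180 periods.
Discount factor = (1+0.002525)^(−180) = 0.635129; PV = 12,600 × 0.635129 = 8,002.6253

C$8,002.63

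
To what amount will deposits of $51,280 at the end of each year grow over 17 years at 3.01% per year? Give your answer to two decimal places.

$1,116,877.98

FV = 51280 × [(1+0.0301)^17 − 1] / 0.0301 = 51280 × 21.779992 = 1,116,877.9793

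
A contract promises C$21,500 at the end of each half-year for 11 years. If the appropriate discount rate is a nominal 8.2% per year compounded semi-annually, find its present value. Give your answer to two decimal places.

Periodic rate i = 0.082/2 = 0.041; n = 11 × 2 = 22 periods.
PV = 21500 × [1 − (1+0.041)^(−22)] / 0.041 = 21500 × 14.313967 = 307,750.2903

C$307,750.29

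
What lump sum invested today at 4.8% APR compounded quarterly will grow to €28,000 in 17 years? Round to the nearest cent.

€12,441.80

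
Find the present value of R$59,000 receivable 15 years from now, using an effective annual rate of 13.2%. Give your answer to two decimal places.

R$9,186.62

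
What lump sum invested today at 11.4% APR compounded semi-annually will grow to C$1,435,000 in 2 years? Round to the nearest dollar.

C$1,149,614

Periodic rate i = 0.114/2 = 0.057; n = 2 × 2 = 4 periods.
PV = FV·(1+i)^(−n) = 1,435,000 × 0.801125 = 1,149,613.7561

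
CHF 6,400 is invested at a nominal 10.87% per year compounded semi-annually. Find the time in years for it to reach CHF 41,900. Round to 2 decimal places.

17.75 years

Periodic rate i = 0.1087/2 = 0.05435.
n = ln(41900/6400) / ln(1+0.05435) = ln(6.54688) / 0.052924 = 35.5032 half-years
= 35.5032/2 years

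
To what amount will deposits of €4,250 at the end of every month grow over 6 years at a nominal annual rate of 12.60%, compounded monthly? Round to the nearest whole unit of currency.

Periodic rate i = 0.126/12 = 0.0105; n = 6 × 12 = 72 periods.
FV = 4250 × [(1+0.0105)^72 − 1] / 0.0105 = 4250 × 106.796428 = 453,884.8172

€453,885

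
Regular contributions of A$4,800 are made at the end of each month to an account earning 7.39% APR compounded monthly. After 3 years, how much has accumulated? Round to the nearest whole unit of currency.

With 12 periods per year: i = 0.00615833, n = 36.
FV = 4800 × [(1+0.00615833)^36 − 1] / 0.00615833 = 4800 × 40.164853 = 192,791.2921

A$192,791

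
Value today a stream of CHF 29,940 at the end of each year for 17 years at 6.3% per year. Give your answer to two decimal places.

PV = 29940 × [1 − (1+0.063)^(−17)] / 0.063 = 29940 × 10.254858 = 307,030.4428

CHF 307,030.44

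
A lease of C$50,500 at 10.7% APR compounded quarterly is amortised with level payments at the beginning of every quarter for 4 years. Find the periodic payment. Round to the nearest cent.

C$3,818.97

With 4 periods per year: i = 0.02675, n = 16.
Annuity-PV factor × (1+i) = 13.223473; PMT = 50500 / 13.223473 = 3,818.9665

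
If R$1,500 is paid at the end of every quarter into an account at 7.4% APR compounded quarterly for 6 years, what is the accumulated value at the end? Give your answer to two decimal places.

i = 0.074/4 = 0.0185 per quarter; n = 6·4 = 24.
FV = PMT · [(1+i)^n − 1] / i = 1500 · 29.871279 = 44,806.9180

R$44,806.92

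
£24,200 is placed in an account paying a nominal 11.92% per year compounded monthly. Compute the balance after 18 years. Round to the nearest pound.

Periodic rate i = 0.1192/12 = 0.00993333; n = 18 × 12 = 216 periods.
24,200 × (1+0.00993333)^216 = 24,200 × 8.457161 = 204,663.3023

£204,663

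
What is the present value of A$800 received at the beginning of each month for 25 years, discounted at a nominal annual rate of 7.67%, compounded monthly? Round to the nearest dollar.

A$107,336

Periodic rate i = 0.0767/12 = 0.00639167; n = 25 × 12 = 300 periods.
PV = PMT · [1 − (1+i)^(−n)] / i × (1+i) = 800 · 134.170481 = 107,336.3847
(Beginning-of-period payments → annuity-due factor ×(1+i).)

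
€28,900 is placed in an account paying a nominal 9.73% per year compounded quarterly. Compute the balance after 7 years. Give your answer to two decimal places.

€56,644.20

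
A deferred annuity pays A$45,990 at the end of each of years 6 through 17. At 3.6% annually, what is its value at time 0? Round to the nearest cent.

A$370,202.49

PV at t=5 (ordinary 12-year annuity): 45990 × a(12|0.036) = 45990 × 9.606711 = 441,812.6198
PV₀ = 441,812.6198 / (1+0.036)^5 = 441,812.6198 / 1.193435 = 370,202.4936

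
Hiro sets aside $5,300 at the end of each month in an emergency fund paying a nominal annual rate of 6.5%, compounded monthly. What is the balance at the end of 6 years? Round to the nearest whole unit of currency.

$465,187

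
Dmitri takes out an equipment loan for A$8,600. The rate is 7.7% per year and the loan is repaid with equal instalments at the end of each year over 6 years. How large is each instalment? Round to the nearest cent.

PMT = 8600 / ( [1 − (1+0.077)^(−6)] / 0.077 ) = 8600 / 4.665256 = 1,843.4146

A$1,843.41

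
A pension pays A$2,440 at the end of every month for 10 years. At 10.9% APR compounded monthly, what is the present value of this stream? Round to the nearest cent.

A$177,862.58

i = 0.109/12 = 0.00908333 per month; n = 10·12 = 120.
Annuity factor a(120|0.00908333) = 72.894499; PV = 2440 × 72.894499 = 177,862.5764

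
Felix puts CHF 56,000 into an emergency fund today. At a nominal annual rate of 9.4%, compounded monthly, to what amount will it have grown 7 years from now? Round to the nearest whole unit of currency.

CHF 107,855

i = 0.094/12 = 0.00783333 per month; n = 7·12 = 84.
FV = 56,000 × (1 + 0.00783333)^84 = 107,855.0185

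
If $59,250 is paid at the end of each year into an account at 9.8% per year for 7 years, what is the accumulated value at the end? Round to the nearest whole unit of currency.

FV = PMT · [(1+i)^n − 1] / i = 59250 · 9.429083 = 558,673.1591

$558,673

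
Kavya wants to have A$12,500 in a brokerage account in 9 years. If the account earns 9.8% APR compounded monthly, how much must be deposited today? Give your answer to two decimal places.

A$5,193.00

With 12 periods per year: i = 0.00816667, n = 108.
PV = FV·(1+i)^(−n) = 12,500 × 0.415440 = 5,192.9953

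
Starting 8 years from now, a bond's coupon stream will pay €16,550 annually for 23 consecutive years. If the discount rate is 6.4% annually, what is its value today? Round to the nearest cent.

Value one period before first payment (t=7): 16550 × [1 − (1+0.064)^(−23)] / 0.064 = 16550 × 11.873866 = 196,512.4817
PV₀ = 196,512.4817 / (1+0.064)^7 = 196,512.4817 / 1.543801 = 127,291.3066

€127,291.31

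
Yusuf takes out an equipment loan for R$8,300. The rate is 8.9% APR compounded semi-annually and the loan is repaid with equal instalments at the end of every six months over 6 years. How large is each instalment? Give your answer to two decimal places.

With 2 periods per year: i = 0.0445, n = 12.
PMT = 8300 / ( [1 − (1+0.0445)^(−12)] / 0.0445 ) = 8300 / 9.144718 = 907.6278

R$907.63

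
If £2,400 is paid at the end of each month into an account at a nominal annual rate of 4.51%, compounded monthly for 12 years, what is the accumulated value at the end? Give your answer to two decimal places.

£457,431.66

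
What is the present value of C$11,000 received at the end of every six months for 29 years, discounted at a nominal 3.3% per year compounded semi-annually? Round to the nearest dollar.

C$408,631

With 2 periods per year: i = 0.0165, n = 58.
Annuity factor a(58|0.0165) = 37.148230; PV = 11000 × 37.148230 = 408,630.5315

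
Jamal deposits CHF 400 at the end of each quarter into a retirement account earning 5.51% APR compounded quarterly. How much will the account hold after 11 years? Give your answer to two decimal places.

Periodic rate i = 0.0551/4 = 0.013775; n = 11 × 4 = 44 periods.
FV = 400 × [(1+0.013775)^44 − 1] / 0.013775 = 400 × 59.941918 = 23,976.7671

CHF 23,976.77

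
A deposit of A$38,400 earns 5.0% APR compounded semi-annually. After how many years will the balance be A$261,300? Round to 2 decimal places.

38.83 years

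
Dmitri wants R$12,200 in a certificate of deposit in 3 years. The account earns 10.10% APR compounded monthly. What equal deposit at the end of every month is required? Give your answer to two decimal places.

R$291.55

Periodic rate i = 0.101/12 = 0.00841667; n = 3 × 12 = 36 periods.
PMT = 12200 / ( [(1+0.00841667)^36 − 1] / 0.00841667 ) = 12200 / 41.845398 = 291.5494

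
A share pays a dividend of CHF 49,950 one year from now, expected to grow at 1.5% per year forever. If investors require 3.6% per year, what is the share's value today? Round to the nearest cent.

CHF 2,378,571.43

PV = D₁/(r − g) = 49950/(0.036 − 0.015) = 2,378,571.4286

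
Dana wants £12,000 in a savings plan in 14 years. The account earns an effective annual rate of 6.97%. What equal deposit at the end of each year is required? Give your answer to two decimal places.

£533.27

PMT = 12000 / ( [(1+0.0697)^14 − 1] / 0.0697 ) = 12000 / 22.502600 = 533.2717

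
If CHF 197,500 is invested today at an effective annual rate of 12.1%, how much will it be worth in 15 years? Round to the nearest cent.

CHF 1,095,598.15

197,500 × (1+0.121)^15 = 197,500 × 5.547332 = 1,095,598.1466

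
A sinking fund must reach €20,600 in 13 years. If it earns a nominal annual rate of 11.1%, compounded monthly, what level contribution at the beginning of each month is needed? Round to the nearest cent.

€58.90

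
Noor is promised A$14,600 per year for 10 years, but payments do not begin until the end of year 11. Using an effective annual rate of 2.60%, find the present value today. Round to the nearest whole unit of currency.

A$98,344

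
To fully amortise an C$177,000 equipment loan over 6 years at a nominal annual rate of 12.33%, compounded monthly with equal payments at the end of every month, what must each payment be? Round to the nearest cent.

C$3,490.83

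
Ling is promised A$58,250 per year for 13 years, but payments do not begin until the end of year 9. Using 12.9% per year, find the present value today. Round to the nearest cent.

PV at t=8 (ordinary 13-year annuity): 58250 × a(13|0.129) = 58250 × 6.150946 = 358,292.6287
PV₀ = 358,292.6287 / (1+0.129)^8 = 358,292.6287 / 2.639682 = 135,733.2781

A$135,733.28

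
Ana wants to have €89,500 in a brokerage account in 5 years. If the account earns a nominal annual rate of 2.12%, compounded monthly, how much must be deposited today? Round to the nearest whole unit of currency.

With 12 periods per year: i = 0.00176667, n = 60.
PV = 89,500 / (1 + 0.00176667)^60 = 89,500 / 1.111718 = 80,506.0348

€80,506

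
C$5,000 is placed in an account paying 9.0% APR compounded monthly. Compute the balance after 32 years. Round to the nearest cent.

C$88,119.30

i = 0.09/12 = 0.0075 per month; n = 32·12 = 384.
5,000 × (1+0.0075)^384 = 5,000 × 17.623861 = 88,119.3028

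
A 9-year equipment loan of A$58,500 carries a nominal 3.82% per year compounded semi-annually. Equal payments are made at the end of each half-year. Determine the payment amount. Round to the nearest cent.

A$3,871.26

i = 0.0382/2 = 0.0191 per half-year; n = 9·2 = 18.
PMT = 58500 / ( [1 − (1+0.0191)^(−18)] / 0.0191 ) = 58500 / 15.111345 = 3,871.2637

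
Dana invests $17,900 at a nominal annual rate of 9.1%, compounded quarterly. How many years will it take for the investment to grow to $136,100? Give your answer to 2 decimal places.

22.54 years

Periodic rate i = 0.091/4 = 0.02275.
(1+i)^n = 136100/17900 = 7.60335, so n = ln 7.60335 / ln 1.02275 = 90.1792 quarters
= 90.1792/4 years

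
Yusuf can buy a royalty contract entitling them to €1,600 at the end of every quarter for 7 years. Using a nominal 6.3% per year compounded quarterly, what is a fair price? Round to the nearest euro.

With 4 periods per year: i = 0.01575, n = 28.
Annuity factor a(28|0.01575) = 22.501096; PV = 1600 × 22.501096 = 36,001.7528

€36,002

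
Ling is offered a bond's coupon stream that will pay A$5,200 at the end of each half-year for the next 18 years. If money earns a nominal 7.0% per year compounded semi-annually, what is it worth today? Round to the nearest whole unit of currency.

A$105,511

i = 0.07/2 = 0.035 per half-year; n = 18·2 = 36.
Annuity factor a(36|0.035) = 20.290494; PV = 5200 × 20.290494 = 105,510.5678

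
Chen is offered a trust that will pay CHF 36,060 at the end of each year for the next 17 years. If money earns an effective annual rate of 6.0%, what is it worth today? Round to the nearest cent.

CHF 377,809.98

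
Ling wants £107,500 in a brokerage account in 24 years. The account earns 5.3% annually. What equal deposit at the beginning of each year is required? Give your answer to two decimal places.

FV-annuity factor × (1+i) = 48.749341; PMT = 107500 / 48.749341 = 2,205.1580

£2,205.16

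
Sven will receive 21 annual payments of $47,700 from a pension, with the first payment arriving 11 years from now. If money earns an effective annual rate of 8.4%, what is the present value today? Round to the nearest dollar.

Value one period before first payment (t=10): 47700 × [1 − (1+0.084)^(−21)] / 0.084 = 47700 × 9.716467 = 463,475.4907
Discount back 10 years: 463,475.4907 × (1+0.084)^(−10) = 463,475.4907 × 0.446383 = 206,887.3567

$206,887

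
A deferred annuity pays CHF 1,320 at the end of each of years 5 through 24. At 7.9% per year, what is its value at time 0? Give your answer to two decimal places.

CHF 9,632.89

Value one period before first payment (t=4): 1320 × [1 − (1+0.079)^(−20)] / 0.079 = 1320 × 9.891643 = 13,056.9686
Discount back 4 years: 13,056.9686 × (1+0.079)^(−4) = 13,056.9686 × 0.737758 = 9,632.8895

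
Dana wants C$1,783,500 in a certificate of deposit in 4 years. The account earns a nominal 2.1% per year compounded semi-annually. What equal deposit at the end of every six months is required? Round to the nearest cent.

i = 0.021/2 = 0.0105 per half-year; n = 4·2 = 8.
PMT = 1.7835e+06 / ( [(1+0.0105)^8 − 1] / 0.0105 ) = 1.7835e+06 / 8.300256 = 214,872.8980

C$214,872.90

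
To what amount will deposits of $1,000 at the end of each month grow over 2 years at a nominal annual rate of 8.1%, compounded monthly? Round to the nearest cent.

$25,958.58

i = 0.081/12 = 0.00675 per month; n = 2·12 = 24.
FV = 1000 × [(1+0.00675)^24 − 1] / 0.00675 = 1000 × 25.958577 = 25,958.5766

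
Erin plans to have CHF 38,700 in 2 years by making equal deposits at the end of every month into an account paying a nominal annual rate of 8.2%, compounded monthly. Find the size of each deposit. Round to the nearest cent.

CHF 1,489.38

Periodic rate i = 0.082/12 = 0.00683333; n = 2 × 12 = 24 periods.
FV-annuity factor = 25.983995; PMT = 38700 / 25.983995 = 1,489.3784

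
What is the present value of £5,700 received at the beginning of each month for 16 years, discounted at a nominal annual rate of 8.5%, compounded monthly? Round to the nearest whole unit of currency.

£601,407

i = 0.085/12 = 0.00708333 per month; n = 16·12 = 192.
PV = 5700 × [1 − (1+0.00708333)^(−192)] / 0.00708333 × (1+i) = 5700 × 105.509987 = 601,406.9271
Payments are at the start of each period, so multiply by (1+i).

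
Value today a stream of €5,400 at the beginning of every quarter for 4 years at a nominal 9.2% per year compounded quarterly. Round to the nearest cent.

€73,253.75

Periodic rate i = 0.092/4 = 0.023; n = 4 × 4 = 16 periods.
PV = PMT · [1 − (1+i)^(−n)] / i × (1+i) = 5400 · 13.565510 = 73,253.7523
Payments are at the start of each period, so multiply by (1+i).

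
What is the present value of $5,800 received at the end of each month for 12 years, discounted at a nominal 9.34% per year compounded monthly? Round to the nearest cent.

$501,182.12

i = 0.0934/12 = 0.00778333 per month; n = 12·12 = 144.
PV = 5800 × [1 − (1+0.00778333)^(−144)] / 0.00778333 = 5800 × 86.410711 = 501,182.1216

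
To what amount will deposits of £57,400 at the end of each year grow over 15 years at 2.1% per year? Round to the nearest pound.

£999,845

Accumulation factor s(15|0.021) = 17.418901; FV = 57400 × 17.418901 = 999,844.9344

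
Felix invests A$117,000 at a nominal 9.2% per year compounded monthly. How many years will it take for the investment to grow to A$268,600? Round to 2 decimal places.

9.07 years

Periodic rate i = 0.092/12 = 0.00766667.
n = ln(268600/117000) / ln(1+0.00766667) = ln(2.29573) / 0.007637 = 108.8127 months
= 108.8127/12 years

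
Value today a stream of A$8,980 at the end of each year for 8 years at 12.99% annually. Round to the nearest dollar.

PV = PMT · [1 − (1+i)^(−n)] / i = 8980 · 4.800414 = 43,107.7140

A$43,108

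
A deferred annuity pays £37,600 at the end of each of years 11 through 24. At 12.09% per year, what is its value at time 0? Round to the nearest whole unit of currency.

£79,235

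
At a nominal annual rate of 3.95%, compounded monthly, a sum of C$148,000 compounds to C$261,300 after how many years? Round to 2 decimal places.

Periodic rate i = 0.0395/12 = 0.00329167.
(1+i)^n = 261300/148000 = 1.76554, so n = ln 1.76554 / ln 1.00329 = 172.9798 months
= 172.9798/12 years

14.41 years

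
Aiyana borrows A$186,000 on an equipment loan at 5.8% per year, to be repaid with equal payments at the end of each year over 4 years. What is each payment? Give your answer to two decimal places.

A$53,432.40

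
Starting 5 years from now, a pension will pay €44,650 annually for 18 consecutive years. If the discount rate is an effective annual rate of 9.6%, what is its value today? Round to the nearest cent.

€260,431.50

PV at t=4 (ordinary 18-year annuity): 44650 × a(18|0.096) = 44650 × 8.416166 = 375,781.7930
Discount back 4 years: 375,781.7930 × (1+0.096)^(−4) = 375,781.7930 × 0.693039 = 260,431.5032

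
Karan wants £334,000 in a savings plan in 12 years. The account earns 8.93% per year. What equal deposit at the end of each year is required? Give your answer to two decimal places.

PMT = 334000 / ( [(1+0.0893)^12 − 1] / 0.0893 ) = 334000 / 20.056726 = 16,652.7681

£16,652.77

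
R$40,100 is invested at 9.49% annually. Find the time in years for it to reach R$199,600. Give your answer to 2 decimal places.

17.70 years

n = ln(199600/40100) / ln(1+0.0949) = ln(4.97756) / 0.090663 = 17.7022 years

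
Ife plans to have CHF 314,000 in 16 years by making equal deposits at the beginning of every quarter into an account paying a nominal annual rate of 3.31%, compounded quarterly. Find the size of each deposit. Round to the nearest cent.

CHF 3,710.32

With 4 periods per year: i = 0.008275, n = 64.
PMT = 314000 / ( [(1+0.008275)^64 − 1] / 0.008275 × (1+i) ) = 314000 / 84.628823 = 3,710.3198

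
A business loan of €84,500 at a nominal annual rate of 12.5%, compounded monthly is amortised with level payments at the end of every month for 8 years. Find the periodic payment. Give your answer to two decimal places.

€1,396.68

Periodic rate i = 0.125/12 = 0.0104167; n = 8 × 12 = 96 periods.
Annuity-PV factor = 60.500428; PMT = 84500 / 60.500428 = 1,396.6843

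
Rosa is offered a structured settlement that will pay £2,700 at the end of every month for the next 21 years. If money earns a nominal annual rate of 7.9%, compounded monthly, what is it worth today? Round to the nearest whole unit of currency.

£331,642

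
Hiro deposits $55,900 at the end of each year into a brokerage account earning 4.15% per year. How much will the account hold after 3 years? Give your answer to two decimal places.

$174,755.82

Accumulation factor s(3|0.0415) = 3.126222; FV = 55900 × 3.126222 = 174,755.8238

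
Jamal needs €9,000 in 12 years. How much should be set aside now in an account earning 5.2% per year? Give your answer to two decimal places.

€4,898.39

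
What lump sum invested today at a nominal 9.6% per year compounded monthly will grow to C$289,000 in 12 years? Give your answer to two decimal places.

C$91,744.75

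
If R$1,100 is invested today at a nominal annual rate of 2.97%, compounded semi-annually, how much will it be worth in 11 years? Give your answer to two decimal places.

i = 0.0297/2 = 0.01485 per half-year; n = 11·2 = 22.
1,100 × (1+0.01485)^22 = 1,100 × 1.383059 = 1,521.3653

R$1,521.37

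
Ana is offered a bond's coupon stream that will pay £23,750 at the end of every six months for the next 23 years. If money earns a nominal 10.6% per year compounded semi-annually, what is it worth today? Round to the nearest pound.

£406,457

i = 0.106/2 = 0.053 per half-year; n = 23·2 = 46.
PV = PMT · [1 − (1+i)^(−n)] / i = 23750 · 17.113967 = 406,456.7179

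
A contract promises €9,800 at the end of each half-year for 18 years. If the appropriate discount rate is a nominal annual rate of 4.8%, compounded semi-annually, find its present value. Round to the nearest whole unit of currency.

€234,467

Periodic rate i = 0.048/2 = 0.024; n = 18 × 2 = 36 periods.
PV = PMT · [1 − (1+i)^(−n)] / i = 9800 · 23.925167 = 234,466.6399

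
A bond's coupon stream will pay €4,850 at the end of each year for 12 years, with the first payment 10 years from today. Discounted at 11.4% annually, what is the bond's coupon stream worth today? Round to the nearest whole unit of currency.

€11,694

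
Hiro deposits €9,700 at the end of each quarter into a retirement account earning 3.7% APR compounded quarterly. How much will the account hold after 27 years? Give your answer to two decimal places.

i = 0.037/4 = 0.00925 per quarter; n = 27·4 = 108.
FV = 9700 × [(1+0.00925)^108 − 1] / 0.00925 = 9700 × 184.121449 = 1,785,978.0572

€1,785,978.06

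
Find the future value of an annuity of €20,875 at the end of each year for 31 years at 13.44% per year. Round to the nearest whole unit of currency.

Accumulation factor s(31|0.1344) = 363.542076; FV = 20875 × 363.542076 = 7,588,940.8303

€7,588,941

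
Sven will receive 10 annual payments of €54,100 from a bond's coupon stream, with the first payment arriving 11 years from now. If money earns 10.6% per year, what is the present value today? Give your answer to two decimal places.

€118,310.76

PV at t=10 (ordinary 10-year annuity): 54100 × a(10|0.106) = 54100 × 5.989330 = 324,022.7530
Discount back 10 years: 324,022.7530 × (1+0.106)^(−10) = 324,022.7530 × 0.365131 = 118,310.7583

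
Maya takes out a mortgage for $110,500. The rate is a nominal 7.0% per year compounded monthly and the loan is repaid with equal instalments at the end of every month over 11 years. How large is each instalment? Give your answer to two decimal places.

$1,202.69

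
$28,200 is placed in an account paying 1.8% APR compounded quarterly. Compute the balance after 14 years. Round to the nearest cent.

$36,261.50

With 4 periods per year: i = 0.0045, n = 56.
FV = 28,200 × (1 + 0.0045)^56 = 36,261.5037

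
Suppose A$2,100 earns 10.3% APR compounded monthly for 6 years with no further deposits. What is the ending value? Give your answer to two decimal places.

Periodic rate i = 0.103/12 = 0.00858333; n = 6 × 12 = 72 periods.
FV = 2,100 × (1 + 0.00858333)^72 = 3,885.6884

A$3,885.69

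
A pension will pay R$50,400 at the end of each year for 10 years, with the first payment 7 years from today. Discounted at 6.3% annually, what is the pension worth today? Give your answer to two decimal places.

R$253,491.82

Value one period before first payment (t=6): 50400 × [1 − (1+0.063)^(−10)] / 0.063 = 50400 × 7.256597 = 365,732.4868
PV₀ = 365,732.4868 / (1+0.063)^6 = 365,732.4868 / 1.442778 = 253,491.8214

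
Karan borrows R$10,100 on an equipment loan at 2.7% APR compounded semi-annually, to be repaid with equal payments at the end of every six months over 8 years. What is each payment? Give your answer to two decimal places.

R$706.11

With 2 periods per year: i = 0.0135, n = 16.
Annuity-PV factor = 14.303671; PMT = 10100 / 14.303671 = 706.1124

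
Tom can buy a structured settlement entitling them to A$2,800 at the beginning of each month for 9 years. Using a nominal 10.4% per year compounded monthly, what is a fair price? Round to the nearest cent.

Periodic rate i = 0.104/12 = 0.00866667; n = 9 × 12 = 108 periods.
PV = PMT · [1 − (1+i)^(−n)] / i × (1+i) = 2800 · 70.554882 = 197,553.6706
(annuity-due: payments at period start, so ×(1+i).)

A$197,553.67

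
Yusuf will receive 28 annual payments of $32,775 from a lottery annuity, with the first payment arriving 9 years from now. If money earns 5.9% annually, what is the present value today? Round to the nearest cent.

$280,634.42

PV at t=8 (ordinary 28-year annuity): 32775 × a(28|0.059) = 32775 × 13.544592 = 443,923.9915
PV₀ = 443,923.9915 / (1+0.059)^8 = 443,923.9915 / 1.581859 = 280,634.4196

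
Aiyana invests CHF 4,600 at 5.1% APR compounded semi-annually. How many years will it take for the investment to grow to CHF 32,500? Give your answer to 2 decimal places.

38.82 years

Periodic rate i = 0.051/2 = 0.0255.
(1+i)^n = 32500/4600 = 7.06522, so n = ln 7.06522 / ln 1.0255 = 77.6474 half-years
= 77.6474/2 years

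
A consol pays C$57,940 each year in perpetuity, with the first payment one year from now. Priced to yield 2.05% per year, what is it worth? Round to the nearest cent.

PV = C/r = 57940/0.0205 = 2,826,341.4634

C$2,826,341.46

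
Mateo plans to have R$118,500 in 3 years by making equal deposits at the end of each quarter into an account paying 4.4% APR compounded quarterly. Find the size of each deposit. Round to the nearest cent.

Periodic rate i = 0.044/4 = 0.011; n = 3 × 4 = 12 periods.
FV-annuity factor = 12.753291; PMT = 118500 / 12.753291 = 9,291.7196

R$9,291.72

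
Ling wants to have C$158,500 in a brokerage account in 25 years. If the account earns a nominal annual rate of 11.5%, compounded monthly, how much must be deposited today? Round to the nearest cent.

C$9,065.20

i = 0.115/12 = 0.00958333 per month; n = 25·12 = 300.
Discount factor = (1+0.00958333)^(−300) = 0.057194; PV = 158,500 × 0.057194 = 9,065.2031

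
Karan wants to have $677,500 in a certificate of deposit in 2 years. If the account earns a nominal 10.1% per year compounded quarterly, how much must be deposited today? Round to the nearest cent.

$554,972.00

With 4 periods per year: i = 0.02525, n = 8.
Discount factor = (1+0.02525)^(−8) = 0.819147; PV = 677,500 × 0.819147 = 554,972.0047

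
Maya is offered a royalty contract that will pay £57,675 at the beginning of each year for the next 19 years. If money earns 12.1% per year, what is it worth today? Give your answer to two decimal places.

£473,331.91

PV = 57675 × [1 − (1+0.121)^(−19)] / 0.121 × (1+i) = 57675 × 8.206882 = 473,331.9136
(annuity-due: payments at period start, so ×(1+i).)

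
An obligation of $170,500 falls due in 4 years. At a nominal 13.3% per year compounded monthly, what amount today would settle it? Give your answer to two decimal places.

With 12 periods per year: i = 0.0110833, n = 48.
Discount factor = (1+0.0110833)^(−48) = 0.589151; PV = 170,500 × 0.589151 = 100,450.1776

$100,450.18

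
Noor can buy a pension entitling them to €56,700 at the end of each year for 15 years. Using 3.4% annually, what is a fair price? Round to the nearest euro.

PV = 56700 × [1 − (1+0.034)^(−15)] / 0.034 = 56700 × 11.599752 = 657,705.9260

€657,706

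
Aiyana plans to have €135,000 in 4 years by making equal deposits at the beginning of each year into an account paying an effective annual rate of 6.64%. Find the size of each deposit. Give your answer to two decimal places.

€28,665.02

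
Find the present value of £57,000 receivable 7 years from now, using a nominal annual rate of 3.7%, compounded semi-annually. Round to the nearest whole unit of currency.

With 2 periods per year: i = 0.0185, n = 14.
Discount factor = (1+0.0185)^(−14) = 0.773652; PV = 57,000 × 0.773652 = 44,098.1519

£44,098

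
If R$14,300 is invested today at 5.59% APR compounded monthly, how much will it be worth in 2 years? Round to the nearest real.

With 12 periods per year: i = 0.00465833, n = 24.
14,300 × (1+0.00465833)^24 = 14,300 × 1.117999 = 15,987.3845

R$15,987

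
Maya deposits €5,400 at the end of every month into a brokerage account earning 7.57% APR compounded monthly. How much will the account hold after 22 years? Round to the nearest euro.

Periodic rate i = 0.0757/12 = 0.00630833; n = 22 × 12 = 264 periods.
Accumulation factor s(264|0.00630833) = 675.328921; FV = 5400 × 675.328921 = 3,646,776.1749

€3,646,776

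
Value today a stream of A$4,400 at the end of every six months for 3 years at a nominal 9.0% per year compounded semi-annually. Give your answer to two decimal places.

With 2 periods per year: i = 0.045, n = 6.
PV = 4400 × [1 − (1+0.045)^(−6)] / 0.045 = 4400 × 5.157872 = 22,694.6389

A$22,694.64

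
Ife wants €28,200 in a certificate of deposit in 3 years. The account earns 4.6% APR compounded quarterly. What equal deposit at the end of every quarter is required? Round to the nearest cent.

With 4 periods per year: i = 0.0115, n = 12.
FV-annuity factor = 12.788862; PMT = 28200 / 12.788862 = 2,205.0438

€2,205.04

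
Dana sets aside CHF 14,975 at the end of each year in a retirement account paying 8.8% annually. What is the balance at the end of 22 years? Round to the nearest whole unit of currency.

CHF 918,057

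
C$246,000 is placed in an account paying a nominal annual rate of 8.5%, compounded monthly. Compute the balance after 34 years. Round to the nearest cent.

C$4,381,490.31

With 12 periods per year: i = 0.00708333, n = 408.
246,000 × (1+0.00708333)^408 = 246,000 × 17.810936 = 4,381,490.3053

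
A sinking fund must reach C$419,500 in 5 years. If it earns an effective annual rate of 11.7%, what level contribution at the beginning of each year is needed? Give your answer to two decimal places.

PMT = 419500 / ( [(1+0.117)^5 − 1] / 0.117 × (1+i) ) = 419500 / 7.053950 = 59,470.2221

C$59,470.22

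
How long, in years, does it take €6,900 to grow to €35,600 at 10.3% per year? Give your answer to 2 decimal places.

16.74 years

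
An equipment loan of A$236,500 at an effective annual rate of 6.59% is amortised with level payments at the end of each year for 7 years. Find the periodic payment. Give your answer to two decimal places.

A$43,258.08

PMT = 236500 / ( [1 − (1+0.0659)^(−7)] / 0.0659 ) = 236500 / 5.467187 = 43,258.0797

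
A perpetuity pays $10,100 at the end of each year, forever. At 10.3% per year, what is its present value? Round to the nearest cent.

$98,058.25

PV = C/r = 10100/0.103 = 98,058.2524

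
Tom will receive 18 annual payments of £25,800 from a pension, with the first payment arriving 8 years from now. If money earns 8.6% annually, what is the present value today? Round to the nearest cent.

PV at t=7 (ordinary 18-year annuity): 25800 × a(18|0.086) = 25800 × 8.994217 = 232,050.7918
Discount back 7 years: 232,050.7918 × (1+0.086)^(−7) = 232,050.7918 × 0.561295 = 130,248.9641

£130,248.96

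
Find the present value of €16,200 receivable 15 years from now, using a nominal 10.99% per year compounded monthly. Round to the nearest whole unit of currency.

€3,139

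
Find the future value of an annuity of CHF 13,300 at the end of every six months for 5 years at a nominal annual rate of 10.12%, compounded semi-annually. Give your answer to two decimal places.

With 2 periods per year: i = 0.0506, n = 10.
FV = 13300 × [(1+0.0506)^10 − 1] / 0.0506 = 13300 × 12.613173 = 167,755.2045

CHF 167,755.20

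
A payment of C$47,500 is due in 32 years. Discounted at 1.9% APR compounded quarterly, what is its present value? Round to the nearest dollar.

Periodic rate i = 0.019/4 = 0.00475; n = 32 × 4 = 128 periods.
PV = 47,500 / (1 + 0.00475)^128 = 47,500 / 1.834112 = 25,898.0883

C$25,898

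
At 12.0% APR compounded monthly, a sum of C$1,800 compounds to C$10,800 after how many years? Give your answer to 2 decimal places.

15.01 years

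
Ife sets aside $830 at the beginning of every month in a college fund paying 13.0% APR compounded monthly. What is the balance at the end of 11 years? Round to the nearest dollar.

$243,696

Periodic rate i = 0.13/12 = 0.0108333; n = 11 × 12 = 132 periods.
FV = PMT · [(1+i)^n − 1] / i × (1+i) = 830 · 293.610085 = 243,696.3708
(Beginning-of-period payments → annuity-due factor ×(1+i).)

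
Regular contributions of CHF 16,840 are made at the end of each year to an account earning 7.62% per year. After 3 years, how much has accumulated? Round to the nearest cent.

CHF 54,467.40

FV = PMT · [(1+i)^n − 1] / i = 16840 · 3.234406 = 54,467.4044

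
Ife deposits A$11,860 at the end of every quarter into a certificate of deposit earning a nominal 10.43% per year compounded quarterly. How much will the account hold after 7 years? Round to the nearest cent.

i = 0.1043/4 = 0.026075 per quarter; n = 7·4 = 28.
Accumulation factor s(28|0.026075) = 40.497085; FV = 11860 × 40.497085 = 480,295.4283

A$480,295.43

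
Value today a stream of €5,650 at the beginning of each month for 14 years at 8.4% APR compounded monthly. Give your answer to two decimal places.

€561,008.45

Periodic rate i = 0.084/12 = 0.007; n = 14 × 12 = 168 periods.
PV = 5650 × [1 − (1+0.007)^(−168)] / 0.007 × (1+i) = 5650 × 99.293532 = 561,008.4533
(Beginning-of-period payments → annuity-due factor ×(1+i).)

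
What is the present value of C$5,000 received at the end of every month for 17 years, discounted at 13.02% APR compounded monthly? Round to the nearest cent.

C$409,843.57

Periodic rate i = 0.1302/12 = 0.01085; n = 17 × 12 = 204 periods.
Annuity factor a(204|0.01085) = 81.968713; PV = 5000 × 81.968713 = 409,843.5662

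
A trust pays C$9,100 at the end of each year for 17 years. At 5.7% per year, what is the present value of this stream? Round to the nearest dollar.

C$97,435

Annuity factor a(17|0.057) = 10.707099; PV = 9100 × 10.707099 = 97,434.6031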